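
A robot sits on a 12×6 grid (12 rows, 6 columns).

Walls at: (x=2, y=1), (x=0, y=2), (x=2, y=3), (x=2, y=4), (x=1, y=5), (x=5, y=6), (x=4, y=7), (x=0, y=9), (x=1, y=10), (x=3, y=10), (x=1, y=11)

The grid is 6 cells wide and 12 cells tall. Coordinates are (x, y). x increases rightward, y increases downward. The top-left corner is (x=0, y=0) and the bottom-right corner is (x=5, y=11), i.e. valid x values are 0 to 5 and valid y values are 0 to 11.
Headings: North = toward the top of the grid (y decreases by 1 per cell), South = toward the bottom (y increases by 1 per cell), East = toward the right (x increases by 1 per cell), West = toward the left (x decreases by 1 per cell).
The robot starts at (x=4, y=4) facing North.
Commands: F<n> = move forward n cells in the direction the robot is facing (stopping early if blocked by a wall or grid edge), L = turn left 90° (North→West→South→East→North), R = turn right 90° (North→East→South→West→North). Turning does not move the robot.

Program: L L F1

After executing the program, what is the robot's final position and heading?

Start: (x=4, y=4), facing North
  L: turn left, now facing West
  L: turn left, now facing South
  F1: move forward 1, now at (x=4, y=5)
Final: (x=4, y=5), facing South

Answer: Final position: (x=4, y=5), facing South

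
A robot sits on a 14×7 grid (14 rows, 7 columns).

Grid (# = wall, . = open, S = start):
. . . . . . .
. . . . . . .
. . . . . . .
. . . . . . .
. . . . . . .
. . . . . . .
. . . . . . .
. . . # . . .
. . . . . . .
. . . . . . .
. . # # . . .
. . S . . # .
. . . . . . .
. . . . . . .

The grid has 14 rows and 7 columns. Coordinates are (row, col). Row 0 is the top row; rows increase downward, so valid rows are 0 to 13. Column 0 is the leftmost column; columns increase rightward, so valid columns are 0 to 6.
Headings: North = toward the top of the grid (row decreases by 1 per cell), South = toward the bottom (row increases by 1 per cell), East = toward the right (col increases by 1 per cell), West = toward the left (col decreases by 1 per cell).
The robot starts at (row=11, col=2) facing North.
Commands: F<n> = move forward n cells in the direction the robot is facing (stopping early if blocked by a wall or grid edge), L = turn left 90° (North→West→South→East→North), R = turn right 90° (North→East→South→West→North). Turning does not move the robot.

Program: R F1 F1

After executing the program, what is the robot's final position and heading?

Answer: Final position: (row=11, col=4), facing East

Derivation:
Start: (row=11, col=2), facing North
  R: turn right, now facing East
  F1: move forward 1, now at (row=11, col=3)
  F1: move forward 1, now at (row=11, col=4)
Final: (row=11, col=4), facing East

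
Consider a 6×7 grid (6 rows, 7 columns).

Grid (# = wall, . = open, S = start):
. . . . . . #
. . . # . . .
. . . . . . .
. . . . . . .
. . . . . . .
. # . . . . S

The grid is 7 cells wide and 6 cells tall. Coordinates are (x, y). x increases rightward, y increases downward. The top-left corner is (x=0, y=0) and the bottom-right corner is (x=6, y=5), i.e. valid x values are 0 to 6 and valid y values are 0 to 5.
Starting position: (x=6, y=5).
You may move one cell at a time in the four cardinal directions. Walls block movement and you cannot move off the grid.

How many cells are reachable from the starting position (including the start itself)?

BFS flood-fill from (x=6, y=5):
  Distance 0: (x=6, y=5)
  Distance 1: (x=6, y=4), (x=5, y=5)
  Distance 2: (x=6, y=3), (x=5, y=4), (x=4, y=5)
  Distance 3: (x=6, y=2), (x=5, y=3), (x=4, y=4), (x=3, y=5)
  Distance 4: (x=6, y=1), (x=5, y=2), (x=4, y=3), (x=3, y=4), (x=2, y=5)
  Distance 5: (x=5, y=1), (x=4, y=2), (x=3, y=3), (x=2, y=4)
  Distance 6: (x=5, y=0), (x=4, y=1), (x=3, y=2), (x=2, y=3), (x=1, y=4)
  Distance 7: (x=4, y=0), (x=2, y=2), (x=1, y=3), (x=0, y=4)
  Distance 8: (x=3, y=0), (x=2, y=1), (x=1, y=2), (x=0, y=3), (x=0, y=5)
  Distance 9: (x=2, y=0), (x=1, y=1), (x=0, y=2)
  Distance 10: (x=1, y=0), (x=0, y=1)
  Distance 11: (x=0, y=0)
Total reachable: 39 (grid has 39 open cells total)

Answer: Reachable cells: 39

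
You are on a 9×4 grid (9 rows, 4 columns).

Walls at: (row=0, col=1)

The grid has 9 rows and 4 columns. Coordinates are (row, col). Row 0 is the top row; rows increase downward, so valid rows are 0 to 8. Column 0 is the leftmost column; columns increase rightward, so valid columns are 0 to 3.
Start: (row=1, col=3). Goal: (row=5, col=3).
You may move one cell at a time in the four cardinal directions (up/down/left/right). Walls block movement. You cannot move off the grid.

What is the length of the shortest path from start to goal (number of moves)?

BFS from (row=1, col=3) until reaching (row=5, col=3):
  Distance 0: (row=1, col=3)
  Distance 1: (row=0, col=3), (row=1, col=2), (row=2, col=3)
  Distance 2: (row=0, col=2), (row=1, col=1), (row=2, col=2), (row=3, col=3)
  Distance 3: (row=1, col=0), (row=2, col=1), (row=3, col=2), (row=4, col=3)
  Distance 4: (row=0, col=0), (row=2, col=0), (row=3, col=1), (row=4, col=2), (row=5, col=3)  <- goal reached here
One shortest path (4 moves): (row=1, col=3) -> (row=2, col=3) -> (row=3, col=3) -> (row=4, col=3) -> (row=5, col=3)

Answer: Shortest path length: 4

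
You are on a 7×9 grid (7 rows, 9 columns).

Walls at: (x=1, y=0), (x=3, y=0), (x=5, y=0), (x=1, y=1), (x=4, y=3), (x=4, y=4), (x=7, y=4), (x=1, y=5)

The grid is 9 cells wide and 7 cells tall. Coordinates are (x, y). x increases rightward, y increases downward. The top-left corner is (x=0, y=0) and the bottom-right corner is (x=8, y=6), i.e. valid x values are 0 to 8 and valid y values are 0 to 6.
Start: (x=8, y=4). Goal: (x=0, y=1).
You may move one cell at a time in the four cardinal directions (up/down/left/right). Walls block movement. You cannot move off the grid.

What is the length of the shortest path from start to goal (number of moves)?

BFS from (x=8, y=4) until reaching (x=0, y=1):
  Distance 0: (x=8, y=4)
  Distance 1: (x=8, y=3), (x=8, y=5)
  Distance 2: (x=8, y=2), (x=7, y=3), (x=7, y=5), (x=8, y=6)
  Distance 3: (x=8, y=1), (x=7, y=2), (x=6, y=3), (x=6, y=5), (x=7, y=6)
  Distance 4: (x=8, y=0), (x=7, y=1), (x=6, y=2), (x=5, y=3), (x=6, y=4), (x=5, y=5), (x=6, y=6)
  Distance 5: (x=7, y=0), (x=6, y=1), (x=5, y=2), (x=5, y=4), (x=4, y=5), (x=5, y=6)
  Distance 6: (x=6, y=0), (x=5, y=1), (x=4, y=2), (x=3, y=5), (x=4, y=6)
  Distance 7: (x=4, y=1), (x=3, y=2), (x=3, y=4), (x=2, y=5), (x=3, y=6)
  Distance 8: (x=4, y=0), (x=3, y=1), (x=2, y=2), (x=3, y=3), (x=2, y=4), (x=2, y=6)
  Distance 9: (x=2, y=1), (x=1, y=2), (x=2, y=3), (x=1, y=4), (x=1, y=6)
  Distance 10: (x=2, y=0), (x=0, y=2), (x=1, y=3), (x=0, y=4), (x=0, y=6)
  Distance 11: (x=0, y=1), (x=0, y=3), (x=0, y=5)  <- goal reached here
One shortest path (11 moves): (x=8, y=4) -> (x=8, y=3) -> (x=7, y=3) -> (x=6, y=3) -> (x=5, y=3) -> (x=5, y=2) -> (x=4, y=2) -> (x=3, y=2) -> (x=2, y=2) -> (x=1, y=2) -> (x=0, y=2) -> (x=0, y=1)

Answer: Shortest path length: 11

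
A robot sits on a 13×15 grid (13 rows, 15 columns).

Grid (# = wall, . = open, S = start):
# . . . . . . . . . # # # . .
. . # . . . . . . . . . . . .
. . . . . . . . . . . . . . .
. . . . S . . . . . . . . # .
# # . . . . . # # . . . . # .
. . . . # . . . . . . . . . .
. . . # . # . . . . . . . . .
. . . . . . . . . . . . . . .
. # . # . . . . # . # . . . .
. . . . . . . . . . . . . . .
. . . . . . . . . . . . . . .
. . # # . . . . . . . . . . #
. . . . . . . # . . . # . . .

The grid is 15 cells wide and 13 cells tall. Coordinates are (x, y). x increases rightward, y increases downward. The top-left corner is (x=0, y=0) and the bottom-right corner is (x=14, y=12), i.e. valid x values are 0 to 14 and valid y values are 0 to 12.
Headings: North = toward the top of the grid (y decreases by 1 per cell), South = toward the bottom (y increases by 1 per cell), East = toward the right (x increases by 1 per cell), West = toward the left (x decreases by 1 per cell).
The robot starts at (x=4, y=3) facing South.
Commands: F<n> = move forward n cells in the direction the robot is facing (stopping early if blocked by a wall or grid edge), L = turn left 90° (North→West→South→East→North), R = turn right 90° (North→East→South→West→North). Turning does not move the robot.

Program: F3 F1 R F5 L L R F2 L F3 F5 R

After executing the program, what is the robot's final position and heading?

Answer: Final position: (x=2, y=6), facing South

Derivation:
Start: (x=4, y=3), facing South
  F3: move forward 1/3 (blocked), now at (x=4, y=4)
  F1: move forward 0/1 (blocked), now at (x=4, y=4)
  R: turn right, now facing West
  F5: move forward 2/5 (blocked), now at (x=2, y=4)
  L: turn left, now facing South
  L: turn left, now facing East
  R: turn right, now facing South
  F2: move forward 2, now at (x=2, y=6)
  L: turn left, now facing East
  F3: move forward 0/3 (blocked), now at (x=2, y=6)
  F5: move forward 0/5 (blocked), now at (x=2, y=6)
  R: turn right, now facing South
Final: (x=2, y=6), facing South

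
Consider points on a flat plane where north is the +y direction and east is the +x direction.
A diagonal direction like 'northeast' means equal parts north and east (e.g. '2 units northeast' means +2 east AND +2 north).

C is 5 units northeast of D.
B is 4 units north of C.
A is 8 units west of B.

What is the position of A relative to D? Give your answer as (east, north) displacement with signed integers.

Place D at the origin (east=0, north=0).
  C is 5 units northeast of D: delta (east=+5, north=+5); C at (east=5, north=5).
  B is 4 units north of C: delta (east=+0, north=+4); B at (east=5, north=9).
  A is 8 units west of B: delta (east=-8, north=+0); A at (east=-3, north=9).
Therefore A relative to D: (east=-3, north=9).

Answer: A is at (east=-3, north=9) relative to D.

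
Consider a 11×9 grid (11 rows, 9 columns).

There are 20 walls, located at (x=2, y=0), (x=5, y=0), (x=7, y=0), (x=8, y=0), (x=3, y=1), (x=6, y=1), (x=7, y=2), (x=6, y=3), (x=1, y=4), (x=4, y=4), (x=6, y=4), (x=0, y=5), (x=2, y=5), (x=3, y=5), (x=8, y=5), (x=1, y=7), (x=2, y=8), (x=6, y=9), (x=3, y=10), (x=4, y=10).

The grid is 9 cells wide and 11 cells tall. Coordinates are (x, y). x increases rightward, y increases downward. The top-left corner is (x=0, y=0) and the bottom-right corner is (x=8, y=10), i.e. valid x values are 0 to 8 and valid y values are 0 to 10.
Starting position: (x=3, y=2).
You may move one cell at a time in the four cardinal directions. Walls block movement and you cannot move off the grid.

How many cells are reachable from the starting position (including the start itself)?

Answer: Reachable cells: 78

Derivation:
BFS flood-fill from (x=3, y=2):
  Distance 0: (x=3, y=2)
  Distance 1: (x=2, y=2), (x=4, y=2), (x=3, y=3)
  Distance 2: (x=2, y=1), (x=4, y=1), (x=1, y=2), (x=5, y=2), (x=2, y=3), (x=4, y=3), (x=3, y=4)
  Distance 3: (x=4, y=0), (x=1, y=1), (x=5, y=1), (x=0, y=2), (x=6, y=2), (x=1, y=3), (x=5, y=3), (x=2, y=4)
  Distance 4: (x=1, y=0), (x=3, y=0), (x=0, y=1), (x=0, y=3), (x=5, y=4)
  Distance 5: (x=0, y=0), (x=0, y=4), (x=5, y=5)
  Distance 6: (x=4, y=5), (x=6, y=5), (x=5, y=6)
  Distance 7: (x=7, y=5), (x=4, y=6), (x=6, y=6), (x=5, y=7)
  Distance 8: (x=7, y=4), (x=3, y=6), (x=7, y=6), (x=4, y=7), (x=6, y=7), (x=5, y=8)
  Distance 9: (x=7, y=3), (x=8, y=4), (x=2, y=6), (x=8, y=6), (x=3, y=7), (x=7, y=7), (x=4, y=8), (x=6, y=8), (x=5, y=9)
  Distance 10: (x=8, y=3), (x=1, y=6), (x=2, y=7), (x=8, y=7), (x=3, y=8), (x=7, y=8), (x=4, y=9), (x=5, y=10)
  Distance 11: (x=8, y=2), (x=1, y=5), (x=0, y=6), (x=8, y=8), (x=3, y=9), (x=7, y=9), (x=6, y=10)
  Distance 12: (x=8, y=1), (x=0, y=7), (x=2, y=9), (x=8, y=9), (x=7, y=10)
  Distance 13: (x=7, y=1), (x=0, y=8), (x=1, y=9), (x=2, y=10), (x=8, y=10)
  Distance 14: (x=1, y=8), (x=0, y=9), (x=1, y=10)
  Distance 15: (x=0, y=10)
Total reachable: 78 (grid has 79 open cells total)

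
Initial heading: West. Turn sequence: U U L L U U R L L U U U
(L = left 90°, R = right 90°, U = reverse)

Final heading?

Start: West
  U (U-turn (180°)) -> East
  U (U-turn (180°)) -> West
  L (left (90° counter-clockwise)) -> South
  L (left (90° counter-clockwise)) -> East
  U (U-turn (180°)) -> West
  U (U-turn (180°)) -> East
  R (right (90° clockwise)) -> South
  L (left (90° counter-clockwise)) -> East
  L (left (90° counter-clockwise)) -> North
  U (U-turn (180°)) -> South
  U (U-turn (180°)) -> North
  U (U-turn (180°)) -> South
Final: South

Answer: Final heading: South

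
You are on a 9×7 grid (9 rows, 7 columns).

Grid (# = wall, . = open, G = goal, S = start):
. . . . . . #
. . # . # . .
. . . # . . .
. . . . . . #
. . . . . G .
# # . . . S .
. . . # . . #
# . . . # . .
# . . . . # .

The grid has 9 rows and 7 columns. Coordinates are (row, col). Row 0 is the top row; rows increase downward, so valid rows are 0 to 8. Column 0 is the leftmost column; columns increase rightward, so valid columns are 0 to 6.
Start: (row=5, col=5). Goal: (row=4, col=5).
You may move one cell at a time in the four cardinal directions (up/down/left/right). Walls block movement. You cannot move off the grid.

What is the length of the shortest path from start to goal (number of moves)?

BFS from (row=5, col=5) until reaching (row=4, col=5):
  Distance 0: (row=5, col=5)
  Distance 1: (row=4, col=5), (row=5, col=4), (row=5, col=6), (row=6, col=5)  <- goal reached here
One shortest path (1 moves): (row=5, col=5) -> (row=4, col=5)

Answer: Shortest path length: 1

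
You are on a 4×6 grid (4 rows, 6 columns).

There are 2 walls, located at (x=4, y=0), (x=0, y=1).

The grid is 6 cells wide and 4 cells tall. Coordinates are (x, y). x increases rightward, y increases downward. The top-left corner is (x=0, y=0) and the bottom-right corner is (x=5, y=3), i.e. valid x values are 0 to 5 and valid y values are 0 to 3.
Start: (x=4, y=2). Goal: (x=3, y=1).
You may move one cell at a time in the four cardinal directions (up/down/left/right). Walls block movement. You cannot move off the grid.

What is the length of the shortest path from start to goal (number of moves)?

Answer: Shortest path length: 2

Derivation:
BFS from (x=4, y=2) until reaching (x=3, y=1):
  Distance 0: (x=4, y=2)
  Distance 1: (x=4, y=1), (x=3, y=2), (x=5, y=2), (x=4, y=3)
  Distance 2: (x=3, y=1), (x=5, y=1), (x=2, y=2), (x=3, y=3), (x=5, y=3)  <- goal reached here
One shortest path (2 moves): (x=4, y=2) -> (x=3, y=2) -> (x=3, y=1)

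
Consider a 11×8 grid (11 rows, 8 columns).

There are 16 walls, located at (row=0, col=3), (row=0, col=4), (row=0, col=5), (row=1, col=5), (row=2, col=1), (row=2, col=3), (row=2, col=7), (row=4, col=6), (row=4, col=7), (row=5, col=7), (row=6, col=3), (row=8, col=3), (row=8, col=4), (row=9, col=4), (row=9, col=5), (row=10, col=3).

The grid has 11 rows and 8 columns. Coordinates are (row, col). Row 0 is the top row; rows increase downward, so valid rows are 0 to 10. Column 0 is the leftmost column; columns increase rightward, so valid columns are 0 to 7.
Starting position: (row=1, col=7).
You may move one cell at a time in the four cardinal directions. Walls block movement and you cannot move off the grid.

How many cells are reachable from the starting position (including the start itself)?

BFS flood-fill from (row=1, col=7):
  Distance 0: (row=1, col=7)
  Distance 1: (row=0, col=7), (row=1, col=6)
  Distance 2: (row=0, col=6), (row=2, col=6)
  Distance 3: (row=2, col=5), (row=3, col=6)
  Distance 4: (row=2, col=4), (row=3, col=5), (row=3, col=7)
  Distance 5: (row=1, col=4), (row=3, col=4), (row=4, col=5)
  Distance 6: (row=1, col=3), (row=3, col=3), (row=4, col=4), (row=5, col=5)
  Distance 7: (row=1, col=2), (row=3, col=2), (row=4, col=3), (row=5, col=4), (row=5, col=6), (row=6, col=5)
  Distance 8: (row=0, col=2), (row=1, col=1), (row=2, col=2), (row=3, col=1), (row=4, col=2), (row=5, col=3), (row=6, col=4), (row=6, col=6), (row=7, col=5)
  Distance 9: (row=0, col=1), (row=1, col=0), (row=3, col=0), (row=4, col=1), (row=5, col=2), (row=6, col=7), (row=7, col=4), (row=7, col=6), (row=8, col=5)
  Distance 10: (row=0, col=0), (row=2, col=0), (row=4, col=0), (row=5, col=1), (row=6, col=2), (row=7, col=3), (row=7, col=7), (row=8, col=6)
  Distance 11: (row=5, col=0), (row=6, col=1), (row=7, col=2), (row=8, col=7), (row=9, col=6)
  Distance 12: (row=6, col=0), (row=7, col=1), (row=8, col=2), (row=9, col=7), (row=10, col=6)
  Distance 13: (row=7, col=0), (row=8, col=1), (row=9, col=2), (row=10, col=5), (row=10, col=7)
  Distance 14: (row=8, col=0), (row=9, col=1), (row=9, col=3), (row=10, col=2), (row=10, col=4)
  Distance 15: (row=9, col=0), (row=10, col=1)
  Distance 16: (row=10, col=0)
Total reachable: 72 (grid has 72 open cells total)

Answer: Reachable cells: 72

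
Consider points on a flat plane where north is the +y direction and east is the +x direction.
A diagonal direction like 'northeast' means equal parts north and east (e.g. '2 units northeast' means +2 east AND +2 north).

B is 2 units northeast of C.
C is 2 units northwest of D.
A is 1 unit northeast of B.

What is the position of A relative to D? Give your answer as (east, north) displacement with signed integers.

Place D at the origin (east=0, north=0).
  C is 2 units northwest of D: delta (east=-2, north=+2); C at (east=-2, north=2).
  B is 2 units northeast of C: delta (east=+2, north=+2); B at (east=0, north=4).
  A is 1 unit northeast of B: delta (east=+1, north=+1); A at (east=1, north=5).
Therefore A relative to D: (east=1, north=5).

Answer: A is at (east=1, north=5) relative to D.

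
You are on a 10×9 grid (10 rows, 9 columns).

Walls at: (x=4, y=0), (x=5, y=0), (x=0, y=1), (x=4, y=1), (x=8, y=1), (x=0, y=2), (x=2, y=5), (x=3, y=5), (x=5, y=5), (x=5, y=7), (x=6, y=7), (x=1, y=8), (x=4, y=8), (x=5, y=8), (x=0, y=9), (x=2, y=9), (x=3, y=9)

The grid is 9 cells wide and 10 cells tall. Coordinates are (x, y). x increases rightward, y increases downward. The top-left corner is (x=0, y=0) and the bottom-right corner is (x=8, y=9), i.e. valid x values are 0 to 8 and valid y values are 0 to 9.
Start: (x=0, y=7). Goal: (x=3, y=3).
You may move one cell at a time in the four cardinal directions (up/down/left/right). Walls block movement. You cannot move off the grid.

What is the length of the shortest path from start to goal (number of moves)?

BFS from (x=0, y=7) until reaching (x=3, y=3):
  Distance 0: (x=0, y=7)
  Distance 1: (x=0, y=6), (x=1, y=7), (x=0, y=8)
  Distance 2: (x=0, y=5), (x=1, y=6), (x=2, y=7)
  Distance 3: (x=0, y=4), (x=1, y=5), (x=2, y=6), (x=3, y=7), (x=2, y=8)
  Distance 4: (x=0, y=3), (x=1, y=4), (x=3, y=6), (x=4, y=7), (x=3, y=8)
  Distance 5: (x=1, y=3), (x=2, y=4), (x=4, y=6)
  Distance 6: (x=1, y=2), (x=2, y=3), (x=3, y=4), (x=4, y=5), (x=5, y=6)
  Distance 7: (x=1, y=1), (x=2, y=2), (x=3, y=3), (x=4, y=4), (x=6, y=6)  <- goal reached here
One shortest path (7 moves): (x=0, y=7) -> (x=1, y=7) -> (x=1, y=6) -> (x=1, y=5) -> (x=1, y=4) -> (x=2, y=4) -> (x=3, y=4) -> (x=3, y=3)

Answer: Shortest path length: 7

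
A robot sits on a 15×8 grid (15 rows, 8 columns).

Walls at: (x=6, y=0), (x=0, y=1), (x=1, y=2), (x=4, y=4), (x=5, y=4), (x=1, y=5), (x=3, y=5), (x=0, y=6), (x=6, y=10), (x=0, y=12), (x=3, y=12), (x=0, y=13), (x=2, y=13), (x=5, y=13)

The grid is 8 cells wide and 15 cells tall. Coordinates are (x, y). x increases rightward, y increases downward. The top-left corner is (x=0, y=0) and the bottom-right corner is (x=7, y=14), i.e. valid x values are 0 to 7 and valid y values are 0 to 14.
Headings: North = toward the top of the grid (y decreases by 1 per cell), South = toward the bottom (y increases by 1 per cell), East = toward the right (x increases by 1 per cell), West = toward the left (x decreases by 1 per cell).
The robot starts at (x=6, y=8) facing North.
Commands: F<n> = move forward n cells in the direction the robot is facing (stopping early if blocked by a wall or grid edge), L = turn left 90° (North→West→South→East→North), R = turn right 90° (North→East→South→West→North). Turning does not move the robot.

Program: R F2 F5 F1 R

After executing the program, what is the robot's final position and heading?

Answer: Final position: (x=7, y=8), facing South

Derivation:
Start: (x=6, y=8), facing North
  R: turn right, now facing East
  F2: move forward 1/2 (blocked), now at (x=7, y=8)
  F5: move forward 0/5 (blocked), now at (x=7, y=8)
  F1: move forward 0/1 (blocked), now at (x=7, y=8)
  R: turn right, now facing South
Final: (x=7, y=8), facing South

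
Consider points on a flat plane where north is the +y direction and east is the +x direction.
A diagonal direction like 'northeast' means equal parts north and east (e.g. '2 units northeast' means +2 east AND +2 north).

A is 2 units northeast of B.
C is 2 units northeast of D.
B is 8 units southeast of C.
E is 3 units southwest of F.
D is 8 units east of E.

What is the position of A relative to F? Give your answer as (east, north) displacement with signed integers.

Answer: A is at (east=17, north=-7) relative to F.

Derivation:
Place F at the origin (east=0, north=0).
  E is 3 units southwest of F: delta (east=-3, north=-3); E at (east=-3, north=-3).
  D is 8 units east of E: delta (east=+8, north=+0); D at (east=5, north=-3).
  C is 2 units northeast of D: delta (east=+2, north=+2); C at (east=7, north=-1).
  B is 8 units southeast of C: delta (east=+8, north=-8); B at (east=15, north=-9).
  A is 2 units northeast of B: delta (east=+2, north=+2); A at (east=17, north=-7).
Therefore A relative to F: (east=17, north=-7).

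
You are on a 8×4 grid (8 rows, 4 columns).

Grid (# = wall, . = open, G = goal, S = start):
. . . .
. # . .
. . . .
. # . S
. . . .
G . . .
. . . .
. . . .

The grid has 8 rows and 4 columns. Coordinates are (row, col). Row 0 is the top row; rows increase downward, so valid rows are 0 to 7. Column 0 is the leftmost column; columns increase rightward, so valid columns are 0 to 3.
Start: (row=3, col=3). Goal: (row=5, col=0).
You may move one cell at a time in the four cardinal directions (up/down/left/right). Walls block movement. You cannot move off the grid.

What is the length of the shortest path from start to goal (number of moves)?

Answer: Shortest path length: 5

Derivation:
BFS from (row=3, col=3) until reaching (row=5, col=0):
  Distance 0: (row=3, col=3)
  Distance 1: (row=2, col=3), (row=3, col=2), (row=4, col=3)
  Distance 2: (row=1, col=3), (row=2, col=2), (row=4, col=2), (row=5, col=3)
  Distance 3: (row=0, col=3), (row=1, col=2), (row=2, col=1), (row=4, col=1), (row=5, col=2), (row=6, col=3)
  Distance 4: (row=0, col=2), (row=2, col=0), (row=4, col=0), (row=5, col=1), (row=6, col=2), (row=7, col=3)
  Distance 5: (row=0, col=1), (row=1, col=0), (row=3, col=0), (row=5, col=0), (row=6, col=1), (row=7, col=2)  <- goal reached here
One shortest path (5 moves): (row=3, col=3) -> (row=3, col=2) -> (row=4, col=2) -> (row=4, col=1) -> (row=4, col=0) -> (row=5, col=0)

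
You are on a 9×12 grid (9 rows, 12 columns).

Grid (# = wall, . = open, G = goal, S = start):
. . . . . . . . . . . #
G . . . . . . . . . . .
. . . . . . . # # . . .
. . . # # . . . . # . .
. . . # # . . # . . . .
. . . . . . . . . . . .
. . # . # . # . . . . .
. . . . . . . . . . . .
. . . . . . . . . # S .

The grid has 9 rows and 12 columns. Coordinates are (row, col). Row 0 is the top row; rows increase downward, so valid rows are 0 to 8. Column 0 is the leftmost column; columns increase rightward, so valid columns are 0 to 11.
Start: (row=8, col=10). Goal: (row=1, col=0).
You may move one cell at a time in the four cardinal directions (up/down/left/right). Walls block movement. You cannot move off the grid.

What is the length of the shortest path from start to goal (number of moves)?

Answer: Shortest path length: 17

Derivation:
BFS from (row=8, col=10) until reaching (row=1, col=0):
  Distance 0: (row=8, col=10)
  Distance 1: (row=7, col=10), (row=8, col=11)
  Distance 2: (row=6, col=10), (row=7, col=9), (row=7, col=11)
  Distance 3: (row=5, col=10), (row=6, col=9), (row=6, col=11), (row=7, col=8)
  Distance 4: (row=4, col=10), (row=5, col=9), (row=5, col=11), (row=6, col=8), (row=7, col=7), (row=8, col=8)
  Distance 5: (row=3, col=10), (row=4, col=9), (row=4, col=11), (row=5, col=8), (row=6, col=7), (row=7, col=6), (row=8, col=7)
  Distance 6: (row=2, col=10), (row=3, col=11), (row=4, col=8), (row=5, col=7), (row=7, col=5), (row=8, col=6)
  Distance 7: (row=1, col=10), (row=2, col=9), (row=2, col=11), (row=3, col=8), (row=5, col=6), (row=6, col=5), (row=7, col=4), (row=8, col=5)
  Distance 8: (row=0, col=10), (row=1, col=9), (row=1, col=11), (row=3, col=7), (row=4, col=6), (row=5, col=5), (row=7, col=3), (row=8, col=4)
  Distance 9: (row=0, col=9), (row=1, col=8), (row=3, col=6), (row=4, col=5), (row=5, col=4), (row=6, col=3), (row=7, col=2), (row=8, col=3)
  Distance 10: (row=0, col=8), (row=1, col=7), (row=2, col=6), (row=3, col=5), (row=5, col=3), (row=7, col=1), (row=8, col=2)
  Distance 11: (row=0, col=7), (row=1, col=6), (row=2, col=5), (row=5, col=2), (row=6, col=1), (row=7, col=0), (row=8, col=1)
  Distance 12: (row=0, col=6), (row=1, col=5), (row=2, col=4), (row=4, col=2), (row=5, col=1), (row=6, col=0), (row=8, col=0)
  Distance 13: (row=0, col=5), (row=1, col=4), (row=2, col=3), (row=3, col=2), (row=4, col=1), (row=5, col=0)
  Distance 14: (row=0, col=4), (row=1, col=3), (row=2, col=2), (row=3, col=1), (row=4, col=0)
  Distance 15: (row=0, col=3), (row=1, col=2), (row=2, col=1), (row=3, col=0)
  Distance 16: (row=0, col=2), (row=1, col=1), (row=2, col=0)
  Distance 17: (row=0, col=1), (row=1, col=0)  <- goal reached here
One shortest path (17 moves): (row=8, col=10) -> (row=7, col=10) -> (row=7, col=9) -> (row=7, col=8) -> (row=7, col=7) -> (row=7, col=6) -> (row=7, col=5) -> (row=7, col=4) -> (row=7, col=3) -> (row=7, col=2) -> (row=7, col=1) -> (row=7, col=0) -> (row=6, col=0) -> (row=5, col=0) -> (row=4, col=0) -> (row=3, col=0) -> (row=2, col=0) -> (row=1, col=0)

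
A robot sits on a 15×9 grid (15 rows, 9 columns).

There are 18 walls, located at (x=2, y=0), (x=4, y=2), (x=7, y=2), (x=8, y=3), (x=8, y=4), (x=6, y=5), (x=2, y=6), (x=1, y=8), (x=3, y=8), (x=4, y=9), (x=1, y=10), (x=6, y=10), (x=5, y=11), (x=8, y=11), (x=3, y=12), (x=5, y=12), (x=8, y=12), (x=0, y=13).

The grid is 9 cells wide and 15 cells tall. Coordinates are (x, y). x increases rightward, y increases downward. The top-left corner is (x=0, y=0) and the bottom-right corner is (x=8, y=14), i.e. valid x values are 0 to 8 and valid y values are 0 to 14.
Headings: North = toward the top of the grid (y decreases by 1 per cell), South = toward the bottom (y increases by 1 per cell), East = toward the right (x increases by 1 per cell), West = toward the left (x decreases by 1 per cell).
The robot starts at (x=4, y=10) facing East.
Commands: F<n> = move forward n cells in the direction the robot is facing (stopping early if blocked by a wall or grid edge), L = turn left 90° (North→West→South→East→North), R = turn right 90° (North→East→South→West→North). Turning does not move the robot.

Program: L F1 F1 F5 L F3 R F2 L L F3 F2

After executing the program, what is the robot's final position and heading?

Answer: Final position: (x=2, y=13), facing South

Derivation:
Start: (x=4, y=10), facing East
  L: turn left, now facing North
  F1: move forward 0/1 (blocked), now at (x=4, y=10)
  F1: move forward 0/1 (blocked), now at (x=4, y=10)
  F5: move forward 0/5 (blocked), now at (x=4, y=10)
  L: turn left, now facing West
  F3: move forward 2/3 (blocked), now at (x=2, y=10)
  R: turn right, now facing North
  F2: move forward 2, now at (x=2, y=8)
  L: turn left, now facing West
  L: turn left, now facing South
  F3: move forward 3, now at (x=2, y=11)
  F2: move forward 2, now at (x=2, y=13)
Final: (x=2, y=13), facing South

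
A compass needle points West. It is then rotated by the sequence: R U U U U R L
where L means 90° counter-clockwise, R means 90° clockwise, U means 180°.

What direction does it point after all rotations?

Answer: Final heading: North

Derivation:
Start: West
  R (right (90° clockwise)) -> North
  U (U-turn (180°)) -> South
  U (U-turn (180°)) -> North
  U (U-turn (180°)) -> South
  U (U-turn (180°)) -> North
  R (right (90° clockwise)) -> East
  L (left (90° counter-clockwise)) -> North
Final: North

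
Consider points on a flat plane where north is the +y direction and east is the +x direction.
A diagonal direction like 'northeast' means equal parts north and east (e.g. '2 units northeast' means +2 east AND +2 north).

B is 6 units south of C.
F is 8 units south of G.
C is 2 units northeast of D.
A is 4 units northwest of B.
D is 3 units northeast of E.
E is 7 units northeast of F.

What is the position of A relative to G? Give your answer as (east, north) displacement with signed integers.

Answer: A is at (east=8, north=2) relative to G.

Derivation:
Place G at the origin (east=0, north=0).
  F is 8 units south of G: delta (east=+0, north=-8); F at (east=0, north=-8).
  E is 7 units northeast of F: delta (east=+7, north=+7); E at (east=7, north=-1).
  D is 3 units northeast of E: delta (east=+3, north=+3); D at (east=10, north=2).
  C is 2 units northeast of D: delta (east=+2, north=+2); C at (east=12, north=4).
  B is 6 units south of C: delta (east=+0, north=-6); B at (east=12, north=-2).
  A is 4 units northwest of B: delta (east=-4, north=+4); A at (east=8, north=2).
Therefore A relative to G: (east=8, north=2).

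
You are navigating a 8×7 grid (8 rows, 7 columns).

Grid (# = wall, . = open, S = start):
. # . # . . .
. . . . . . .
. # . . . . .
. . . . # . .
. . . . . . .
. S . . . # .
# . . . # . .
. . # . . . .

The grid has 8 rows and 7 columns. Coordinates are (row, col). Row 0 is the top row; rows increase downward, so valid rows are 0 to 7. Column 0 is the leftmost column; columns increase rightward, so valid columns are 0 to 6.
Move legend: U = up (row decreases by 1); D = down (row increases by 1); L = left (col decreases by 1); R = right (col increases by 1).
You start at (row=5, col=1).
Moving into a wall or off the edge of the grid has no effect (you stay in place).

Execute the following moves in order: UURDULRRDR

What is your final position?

Start: (row=5, col=1)
  U (up): (row=5, col=1) -> (row=4, col=1)
  U (up): (row=4, col=1) -> (row=3, col=1)
  R (right): (row=3, col=1) -> (row=3, col=2)
  D (down): (row=3, col=2) -> (row=4, col=2)
  U (up): (row=4, col=2) -> (row=3, col=2)
  L (left): (row=3, col=2) -> (row=3, col=1)
  R (right): (row=3, col=1) -> (row=3, col=2)
  R (right): (row=3, col=2) -> (row=3, col=3)
  D (down): (row=3, col=3) -> (row=4, col=3)
  R (right): (row=4, col=3) -> (row=4, col=4)
Final: (row=4, col=4)

Answer: Final position: (row=4, col=4)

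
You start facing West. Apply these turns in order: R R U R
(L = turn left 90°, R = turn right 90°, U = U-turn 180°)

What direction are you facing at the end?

Answer: Final heading: North

Derivation:
Start: West
  R (right (90° clockwise)) -> North
  R (right (90° clockwise)) -> East
  U (U-turn (180°)) -> West
  R (right (90° clockwise)) -> North
Final: North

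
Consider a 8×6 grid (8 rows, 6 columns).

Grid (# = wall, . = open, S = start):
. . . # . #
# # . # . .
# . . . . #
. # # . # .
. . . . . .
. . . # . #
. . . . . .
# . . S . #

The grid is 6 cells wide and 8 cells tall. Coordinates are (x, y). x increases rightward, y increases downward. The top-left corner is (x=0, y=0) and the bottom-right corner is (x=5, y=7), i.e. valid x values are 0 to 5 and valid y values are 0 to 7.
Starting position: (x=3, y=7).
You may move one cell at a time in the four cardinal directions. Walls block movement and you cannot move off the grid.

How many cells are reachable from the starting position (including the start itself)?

BFS flood-fill from (x=3, y=7):
  Distance 0: (x=3, y=7)
  Distance 1: (x=3, y=6), (x=2, y=7), (x=4, y=7)
  Distance 2: (x=2, y=6), (x=4, y=6), (x=1, y=7)
  Distance 3: (x=2, y=5), (x=4, y=5), (x=1, y=6), (x=5, y=6)
  Distance 4: (x=2, y=4), (x=4, y=4), (x=1, y=5), (x=0, y=6)
  Distance 5: (x=1, y=4), (x=3, y=4), (x=5, y=4), (x=0, y=5)
  Distance 6: (x=3, y=3), (x=5, y=3), (x=0, y=4)
  Distance 7: (x=3, y=2), (x=0, y=3)
  Distance 8: (x=2, y=2), (x=4, y=2)
  Distance 9: (x=2, y=1), (x=4, y=1), (x=1, y=2)
  Distance 10: (x=2, y=0), (x=4, y=0), (x=5, y=1)
  Distance 11: (x=1, y=0)
  Distance 12: (x=0, y=0)
Total reachable: 34 (grid has 34 open cells total)

Answer: Reachable cells: 34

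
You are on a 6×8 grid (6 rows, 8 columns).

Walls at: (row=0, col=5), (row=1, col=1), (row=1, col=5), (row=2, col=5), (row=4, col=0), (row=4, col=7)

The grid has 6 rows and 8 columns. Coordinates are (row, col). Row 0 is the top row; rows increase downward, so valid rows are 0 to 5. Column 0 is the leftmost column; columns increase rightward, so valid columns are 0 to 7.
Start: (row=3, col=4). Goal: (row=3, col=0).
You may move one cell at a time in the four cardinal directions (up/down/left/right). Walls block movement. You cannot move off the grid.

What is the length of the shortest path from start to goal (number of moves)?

Answer: Shortest path length: 4

Derivation:
BFS from (row=3, col=4) until reaching (row=3, col=0):
  Distance 0: (row=3, col=4)
  Distance 1: (row=2, col=4), (row=3, col=3), (row=3, col=5), (row=4, col=4)
  Distance 2: (row=1, col=4), (row=2, col=3), (row=3, col=2), (row=3, col=6), (row=4, col=3), (row=4, col=5), (row=5, col=4)
  Distance 3: (row=0, col=4), (row=1, col=3), (row=2, col=2), (row=2, col=6), (row=3, col=1), (row=3, col=7), (row=4, col=2), (row=4, col=6), (row=5, col=3), (row=5, col=5)
  Distance 4: (row=0, col=3), (row=1, col=2), (row=1, col=6), (row=2, col=1), (row=2, col=7), (row=3, col=0), (row=4, col=1), (row=5, col=2), (row=5, col=6)  <- goal reached here
One shortest path (4 moves): (row=3, col=4) -> (row=3, col=3) -> (row=3, col=2) -> (row=3, col=1) -> (row=3, col=0)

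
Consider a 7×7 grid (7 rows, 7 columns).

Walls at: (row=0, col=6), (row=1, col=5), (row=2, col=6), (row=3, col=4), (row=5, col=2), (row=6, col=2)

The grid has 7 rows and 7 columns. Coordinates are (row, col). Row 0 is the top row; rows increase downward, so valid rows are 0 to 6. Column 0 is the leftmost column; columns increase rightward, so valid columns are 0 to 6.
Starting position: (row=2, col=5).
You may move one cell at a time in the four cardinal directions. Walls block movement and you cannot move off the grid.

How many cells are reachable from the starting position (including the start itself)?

Answer: Reachable cells: 42

Derivation:
BFS flood-fill from (row=2, col=5):
  Distance 0: (row=2, col=5)
  Distance 1: (row=2, col=4), (row=3, col=5)
  Distance 2: (row=1, col=4), (row=2, col=3), (row=3, col=6), (row=4, col=5)
  Distance 3: (row=0, col=4), (row=1, col=3), (row=2, col=2), (row=3, col=3), (row=4, col=4), (row=4, col=6), (row=5, col=5)
  Distance 4: (row=0, col=3), (row=0, col=5), (row=1, col=2), (row=2, col=1), (row=3, col=2), (row=4, col=3), (row=5, col=4), (row=5, col=6), (row=6, col=5)
  Distance 5: (row=0, col=2), (row=1, col=1), (row=2, col=0), (row=3, col=1), (row=4, col=2), (row=5, col=3), (row=6, col=4), (row=6, col=6)
  Distance 6: (row=0, col=1), (row=1, col=0), (row=3, col=0), (row=4, col=1), (row=6, col=3)
  Distance 7: (row=0, col=0), (row=4, col=0), (row=5, col=1)
  Distance 8: (row=5, col=0), (row=6, col=1)
  Distance 9: (row=6, col=0)
Total reachable: 42 (grid has 43 open cells total)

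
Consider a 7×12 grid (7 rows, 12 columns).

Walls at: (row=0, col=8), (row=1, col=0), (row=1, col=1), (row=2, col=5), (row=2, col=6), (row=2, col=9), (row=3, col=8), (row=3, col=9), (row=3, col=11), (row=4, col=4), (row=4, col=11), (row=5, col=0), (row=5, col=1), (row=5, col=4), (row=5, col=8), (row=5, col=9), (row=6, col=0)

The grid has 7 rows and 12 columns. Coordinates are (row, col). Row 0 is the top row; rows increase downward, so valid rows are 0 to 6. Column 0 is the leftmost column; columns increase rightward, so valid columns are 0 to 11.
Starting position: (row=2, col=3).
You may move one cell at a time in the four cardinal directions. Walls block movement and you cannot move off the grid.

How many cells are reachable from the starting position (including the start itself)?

BFS flood-fill from (row=2, col=3):
  Distance 0: (row=2, col=3)
  Distance 1: (row=1, col=3), (row=2, col=2), (row=2, col=4), (row=3, col=3)
  Distance 2: (row=0, col=3), (row=1, col=2), (row=1, col=4), (row=2, col=1), (row=3, col=2), (row=3, col=4), (row=4, col=3)
  Distance 3: (row=0, col=2), (row=0, col=4), (row=1, col=5), (row=2, col=0), (row=3, col=1), (row=3, col=5), (row=4, col=2), (row=5, col=3)
  Distance 4: (row=0, col=1), (row=0, col=5), (row=1, col=6), (row=3, col=0), (row=3, col=6), (row=4, col=1), (row=4, col=5), (row=5, col=2), (row=6, col=3)
  Distance 5: (row=0, col=0), (row=0, col=6), (row=1, col=7), (row=3, col=7), (row=4, col=0), (row=4, col=6), (row=5, col=5), (row=6, col=2), (row=6, col=4)
  Distance 6: (row=0, col=7), (row=1, col=8), (row=2, col=7), (row=4, col=7), (row=5, col=6), (row=6, col=1), (row=6, col=5)
  Distance 7: (row=1, col=9), (row=2, col=8), (row=4, col=8), (row=5, col=7), (row=6, col=6)
  Distance 8: (row=0, col=9), (row=1, col=10), (row=4, col=9), (row=6, col=7)
  Distance 9: (row=0, col=10), (row=1, col=11), (row=2, col=10), (row=4, col=10), (row=6, col=8)
  Distance 10: (row=0, col=11), (row=2, col=11), (row=3, col=10), (row=5, col=10), (row=6, col=9)
  Distance 11: (row=5, col=11), (row=6, col=10)
  Distance 12: (row=6, col=11)
Total reachable: 67 (grid has 67 open cells total)

Answer: Reachable cells: 67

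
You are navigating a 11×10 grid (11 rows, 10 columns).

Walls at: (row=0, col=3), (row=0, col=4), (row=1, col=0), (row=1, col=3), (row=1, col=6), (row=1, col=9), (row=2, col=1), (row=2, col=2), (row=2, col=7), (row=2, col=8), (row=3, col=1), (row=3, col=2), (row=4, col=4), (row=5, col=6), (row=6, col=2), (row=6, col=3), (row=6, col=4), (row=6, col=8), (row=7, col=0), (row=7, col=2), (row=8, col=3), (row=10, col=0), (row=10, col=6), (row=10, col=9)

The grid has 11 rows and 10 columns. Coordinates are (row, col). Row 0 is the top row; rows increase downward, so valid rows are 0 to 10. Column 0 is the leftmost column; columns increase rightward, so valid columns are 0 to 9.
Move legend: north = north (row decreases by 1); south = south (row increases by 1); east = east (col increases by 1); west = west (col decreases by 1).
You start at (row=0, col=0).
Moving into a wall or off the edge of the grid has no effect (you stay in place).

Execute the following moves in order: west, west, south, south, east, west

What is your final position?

Start: (row=0, col=0)
  west (west): blocked, stay at (row=0, col=0)
  west (west): blocked, stay at (row=0, col=0)
  south (south): blocked, stay at (row=0, col=0)
  south (south): blocked, stay at (row=0, col=0)
  east (east): (row=0, col=0) -> (row=0, col=1)
  west (west): (row=0, col=1) -> (row=0, col=0)
Final: (row=0, col=0)

Answer: Final position: (row=0, col=0)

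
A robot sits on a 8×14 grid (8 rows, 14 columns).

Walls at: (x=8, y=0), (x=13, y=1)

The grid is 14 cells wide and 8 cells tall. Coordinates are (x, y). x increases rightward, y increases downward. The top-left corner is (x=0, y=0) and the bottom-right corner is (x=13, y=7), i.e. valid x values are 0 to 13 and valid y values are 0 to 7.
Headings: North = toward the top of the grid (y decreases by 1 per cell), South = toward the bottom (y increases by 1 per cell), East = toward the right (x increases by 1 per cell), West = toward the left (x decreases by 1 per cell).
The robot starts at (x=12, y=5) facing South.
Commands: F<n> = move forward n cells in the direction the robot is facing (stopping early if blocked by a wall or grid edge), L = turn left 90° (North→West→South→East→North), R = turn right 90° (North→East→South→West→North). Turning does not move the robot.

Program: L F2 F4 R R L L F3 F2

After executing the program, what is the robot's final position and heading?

Start: (x=12, y=5), facing South
  L: turn left, now facing East
  F2: move forward 1/2 (blocked), now at (x=13, y=5)
  F4: move forward 0/4 (blocked), now at (x=13, y=5)
  R: turn right, now facing South
  R: turn right, now facing West
  L: turn left, now facing South
  L: turn left, now facing East
  F3: move forward 0/3 (blocked), now at (x=13, y=5)
  F2: move forward 0/2 (blocked), now at (x=13, y=5)
Final: (x=13, y=5), facing East

Answer: Final position: (x=13, y=5), facing East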